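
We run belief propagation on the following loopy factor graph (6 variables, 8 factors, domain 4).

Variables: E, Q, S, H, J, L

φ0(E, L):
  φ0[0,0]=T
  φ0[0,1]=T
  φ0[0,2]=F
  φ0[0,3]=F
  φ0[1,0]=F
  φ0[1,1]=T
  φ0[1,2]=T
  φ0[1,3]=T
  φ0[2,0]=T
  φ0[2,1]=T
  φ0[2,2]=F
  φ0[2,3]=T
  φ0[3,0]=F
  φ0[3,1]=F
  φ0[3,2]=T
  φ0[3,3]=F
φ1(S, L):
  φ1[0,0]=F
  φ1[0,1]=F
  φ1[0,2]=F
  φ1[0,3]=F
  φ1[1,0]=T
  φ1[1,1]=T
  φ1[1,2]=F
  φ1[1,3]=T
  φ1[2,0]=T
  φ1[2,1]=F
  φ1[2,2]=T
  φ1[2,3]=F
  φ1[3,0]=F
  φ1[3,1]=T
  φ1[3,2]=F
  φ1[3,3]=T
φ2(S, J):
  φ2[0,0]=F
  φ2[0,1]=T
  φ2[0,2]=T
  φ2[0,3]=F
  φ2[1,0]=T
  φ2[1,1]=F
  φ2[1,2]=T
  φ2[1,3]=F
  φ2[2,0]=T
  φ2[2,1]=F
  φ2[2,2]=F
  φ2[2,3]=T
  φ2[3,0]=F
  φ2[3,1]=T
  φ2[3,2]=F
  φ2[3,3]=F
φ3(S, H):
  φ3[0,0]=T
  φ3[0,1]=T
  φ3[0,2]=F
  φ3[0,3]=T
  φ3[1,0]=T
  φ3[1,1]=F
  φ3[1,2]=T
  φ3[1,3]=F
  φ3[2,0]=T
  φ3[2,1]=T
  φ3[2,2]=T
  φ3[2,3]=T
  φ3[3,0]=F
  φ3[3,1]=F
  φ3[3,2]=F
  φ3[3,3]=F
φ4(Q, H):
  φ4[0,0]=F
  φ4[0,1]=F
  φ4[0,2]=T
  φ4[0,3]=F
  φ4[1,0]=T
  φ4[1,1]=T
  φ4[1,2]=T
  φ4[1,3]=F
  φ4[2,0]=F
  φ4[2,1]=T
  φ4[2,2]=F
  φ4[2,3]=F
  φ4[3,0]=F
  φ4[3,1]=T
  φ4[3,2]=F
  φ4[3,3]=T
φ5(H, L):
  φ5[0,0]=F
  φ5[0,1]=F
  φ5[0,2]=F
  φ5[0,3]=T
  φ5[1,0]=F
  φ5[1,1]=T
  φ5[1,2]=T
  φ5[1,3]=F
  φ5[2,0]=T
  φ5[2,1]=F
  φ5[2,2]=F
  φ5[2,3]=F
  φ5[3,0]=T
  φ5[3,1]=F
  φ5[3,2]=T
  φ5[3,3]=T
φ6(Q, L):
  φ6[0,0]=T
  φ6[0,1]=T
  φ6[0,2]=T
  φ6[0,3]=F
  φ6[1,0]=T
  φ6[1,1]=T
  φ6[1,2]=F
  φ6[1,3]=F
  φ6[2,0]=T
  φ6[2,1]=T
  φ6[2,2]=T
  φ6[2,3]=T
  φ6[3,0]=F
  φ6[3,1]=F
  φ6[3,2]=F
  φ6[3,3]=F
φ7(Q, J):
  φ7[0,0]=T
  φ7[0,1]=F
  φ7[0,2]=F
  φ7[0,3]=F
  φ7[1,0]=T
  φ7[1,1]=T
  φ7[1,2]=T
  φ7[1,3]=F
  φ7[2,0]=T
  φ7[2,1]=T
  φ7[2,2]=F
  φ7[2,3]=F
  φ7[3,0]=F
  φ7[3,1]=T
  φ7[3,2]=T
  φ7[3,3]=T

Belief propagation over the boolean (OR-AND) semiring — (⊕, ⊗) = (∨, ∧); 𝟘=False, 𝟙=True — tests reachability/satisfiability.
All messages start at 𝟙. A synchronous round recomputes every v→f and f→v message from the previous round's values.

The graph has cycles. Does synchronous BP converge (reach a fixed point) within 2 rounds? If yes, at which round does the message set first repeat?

NOT CONVERGED within 2 rounds

init: all messages = 𝟙 over 4 values
r1 m[φ0→E] = [T, T, T, T]
r1 m[φ0→L] = [T, T, T, T]
r1 m[φ1→S] = [F, T, T, T]
r1 m[φ1→L] = [T, T, T, T]
r1 m[φ2→S] = [T, T, T, T]
r1 m[φ2→J] = [T, T, T, T]
r1 m[φ3→S] = [T, T, T, F]
r1 m[φ3→H] = [T, T, T, T]
r1 m[φ4→Q] = [T, T, T, T]
r1 m[φ4→H] = [T, T, T, T]
r1 m[φ5→H] = [T, T, T, T]
r1 m[φ5→L] = [T, T, T, T]
r1 m[φ6→Q] = [T, T, T, F]
r1 m[φ6→L] = [T, T, T, T]
r1 m[φ7→Q] = [T, T, T, T]
r1 m[φ7→J] = [T, T, T, T]
r1 m[E→φ0] = [T, T, T, T]
r1 m[Q→φ4] = [T, T, T, T]
r1 m[Q→φ6] = [T, T, T, T]
r1 m[Q→φ7] = [T, T, T, T]
r1 m[S→φ1] = [T, T, T, T]
r1 m[S→φ2] = [T, T, T, T]
r1 m[S→φ3] = [T, T, T, T]
r1 m[H→φ3] = [T, T, T, T]
r1 m[H→φ4] = [T, T, T, T]
r1 m[H→φ5] = [T, T, T, T]
r1 m[J→φ2] = [T, T, T, T]
r1 m[J→φ7] = [T, T, T, T]
r1 m[L→φ0] = [T, T, T, T]
r1 m[L→φ1] = [T, T, T, T]
r1 m[L→φ5] = [T, T, T, T]
r1 m[L→φ6] = [T, T, T, T]
r2 m[φ0→E] = [T, T, T, T]
r2 m[φ0→L] = [T, T, T, T]
r2 m[φ1→S] = [F, T, T, T]
r2 m[φ1→L] = [T, T, T, T]
r2 m[φ2→S] = [T, T, T, T]
r2 m[φ2→J] = [T, T, T, T]
r2 m[φ3→S] = [T, T, T, F]
r2 m[φ3→H] = [T, T, T, T]
r2 m[φ4→Q] = [T, T, T, T]
r2 m[φ4→H] = [T, T, T, T]
r2 m[φ5→H] = [T, T, T, T]
r2 m[φ5→L] = [T, T, T, T]
r2 m[φ6→Q] = [T, T, T, F]
r2 m[φ6→L] = [T, T, T, T]
r2 m[φ7→Q] = [T, T, T, T]
r2 m[φ7→J] = [T, T, T, T]
r2 m[E→φ0] = [T, T, T, T]
r2 m[Q→φ4] = [T, T, T, F]
r2 m[Q→φ6] = [T, T, T, T]
r2 m[Q→φ7] = [T, T, T, F]
r2 m[S→φ1] = [T, T, T, F]
r2 m[S→φ2] = [F, T, T, F]
r2 m[S→φ3] = [F, T, T, T]
r2 m[H→φ3] = [T, T, T, T]
r2 m[H→φ4] = [T, T, T, T]
r2 m[H→φ5] = [T, T, T, T]
r2 m[J→φ2] = [T, T, T, T]
r2 m[J→φ7] = [T, T, T, T]
r2 m[L→φ0] = [T, T, T, T]
r2 m[L→φ1] = [T, T, T, T]
r2 m[L→φ5] = [T, T, T, T]
r2 m[L→φ6] = [T, T, T, T]
no fixed point within 2 rounds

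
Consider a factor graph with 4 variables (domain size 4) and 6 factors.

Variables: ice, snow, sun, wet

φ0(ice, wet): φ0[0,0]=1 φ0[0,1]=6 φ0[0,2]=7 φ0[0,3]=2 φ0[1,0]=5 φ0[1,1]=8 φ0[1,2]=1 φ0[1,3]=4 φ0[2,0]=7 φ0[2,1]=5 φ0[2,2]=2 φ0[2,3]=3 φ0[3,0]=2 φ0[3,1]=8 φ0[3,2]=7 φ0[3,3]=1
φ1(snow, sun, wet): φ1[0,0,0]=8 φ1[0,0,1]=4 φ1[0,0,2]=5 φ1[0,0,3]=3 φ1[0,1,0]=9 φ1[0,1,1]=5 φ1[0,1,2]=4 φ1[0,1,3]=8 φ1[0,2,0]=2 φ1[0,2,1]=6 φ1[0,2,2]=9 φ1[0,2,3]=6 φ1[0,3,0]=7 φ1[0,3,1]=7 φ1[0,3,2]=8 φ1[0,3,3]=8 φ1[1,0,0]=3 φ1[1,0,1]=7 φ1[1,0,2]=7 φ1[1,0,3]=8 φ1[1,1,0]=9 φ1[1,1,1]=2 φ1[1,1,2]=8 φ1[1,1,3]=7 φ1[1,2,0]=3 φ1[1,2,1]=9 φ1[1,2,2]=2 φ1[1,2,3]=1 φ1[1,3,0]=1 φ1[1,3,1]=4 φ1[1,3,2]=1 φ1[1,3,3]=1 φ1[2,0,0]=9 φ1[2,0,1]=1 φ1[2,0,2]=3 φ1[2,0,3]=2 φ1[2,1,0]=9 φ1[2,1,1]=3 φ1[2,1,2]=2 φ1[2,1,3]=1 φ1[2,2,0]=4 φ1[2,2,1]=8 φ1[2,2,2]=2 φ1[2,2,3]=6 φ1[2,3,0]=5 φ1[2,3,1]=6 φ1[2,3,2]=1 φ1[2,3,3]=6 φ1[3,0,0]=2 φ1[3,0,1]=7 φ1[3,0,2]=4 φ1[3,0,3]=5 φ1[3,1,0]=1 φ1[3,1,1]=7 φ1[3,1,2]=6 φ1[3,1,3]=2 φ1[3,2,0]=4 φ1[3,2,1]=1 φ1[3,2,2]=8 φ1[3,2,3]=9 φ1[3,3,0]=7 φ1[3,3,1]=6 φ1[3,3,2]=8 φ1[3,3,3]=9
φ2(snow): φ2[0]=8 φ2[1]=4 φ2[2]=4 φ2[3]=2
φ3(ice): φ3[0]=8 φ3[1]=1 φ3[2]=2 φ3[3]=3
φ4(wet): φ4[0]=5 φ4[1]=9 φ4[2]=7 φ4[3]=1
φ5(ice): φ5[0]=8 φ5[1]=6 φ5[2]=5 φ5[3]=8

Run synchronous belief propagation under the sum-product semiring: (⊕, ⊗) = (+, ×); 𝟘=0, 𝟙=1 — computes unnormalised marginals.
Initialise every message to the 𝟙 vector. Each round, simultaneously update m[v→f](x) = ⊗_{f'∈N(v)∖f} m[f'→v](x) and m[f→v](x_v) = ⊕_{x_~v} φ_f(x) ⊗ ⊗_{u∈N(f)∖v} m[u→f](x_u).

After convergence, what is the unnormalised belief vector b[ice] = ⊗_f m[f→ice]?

b[ice] = [2626816, 248856, 375200, 1188240]

init: all messages = 𝟙 over 4 values
r1 m[φ0→ice] = [16, 18, 17, 18]
r1 m[φ0→wet] = [15, 27, 17, 10]
r1 m[φ1→snow] = [99, 73, 68, 86]
r1 m[φ1→sun] = [78, 83, 80, 85]
r1 m[φ1→wet] = [83, 83, 78, 82]
r1 m[φ2→snow] = [8, 4, 4, 2]
r1 m[φ3→ice] = [8, 1, 2, 3]
r1 m[φ4→wet] = [5, 9, 7, 1]
r1 m[φ5→ice] = [8, 6, 5, 8]
r1 m[ice→φ0] = [1, 1, 1, 1]
r1 m[ice→φ3] = [1, 1, 1, 1]
r1 m[ice→φ5] = [1, 1, 1, 1]
r1 m[snow→φ1] = [1, 1, 1, 1]
r1 m[snow→φ2] = [1, 1, 1, 1]
r1 m[sun→φ1] = [1, 1, 1, 1]
r1 m[wet→φ0] = [1, 1, 1, 1]
r1 m[wet→φ1] = [1, 1, 1, 1]
r1 m[wet→φ4] = [1, 1, 1, 1]
r2 m[φ0→ice] = [16, 18, 17, 18]
r2 m[φ0→wet] = [15, 27, 17, 10]
r2 m[φ1→snow] = [99, 73, 68, 86]
r2 m[φ1→sun] = [78, 83, 80, 85]
r2 m[φ1→wet] = [83, 83, 78, 82]
r2 m[φ2→snow] = [8, 4, 4, 2]
r2 m[φ3→ice] = [8, 1, 2, 3]
r2 m[φ4→wet] = [5, 9, 7, 1]
r2 m[φ5→ice] = [8, 6, 5, 8]
r2 m[ice→φ0] = [64, 6, 10, 24]
r2 m[ice→φ3] = [128, 108, 85, 144]
r2 m[ice→φ5] = [128, 18, 34, 54]
r2 m[snow→φ1] = [8, 4, 4, 2]
r2 m[snow→φ2] = [99, 73, 68, 86]
r2 m[sun→φ1] = [1, 1, 1, 1]
r2 m[wet→φ0] = [415, 747, 546, 82]
r2 m[wet→φ1] = [75, 243, 119, 10]
r2 m[wet→φ4] = [1245, 2241, 1326, 820]
r3 m[φ0→ice] = [8883, 8925, 7978, 10710]
r3 m[φ0→wet] = [212, 674, 642, 206]
r3 m[φ1→snow] = [10640, 8858, 7501, 9497]
r3 m[φ1→sun] = [38866, 39928, 45890, 44866]
r3 m[φ1→wet] = [408, 378, 364, 378]
r3 m[φ2→snow] = [8, 4, 4, 2]
r3 m[φ3→ice] = [8, 1, 2, 3]
r3 m[φ4→wet] = [5, 9, 7, 1]
r3 m[φ5→ice] = [8, 6, 5, 8]
r3 m[ice→φ0] = [64, 6, 10, 24]
r3 m[ice→φ3] = [128, 108, 85, 144]
r3 m[ice→φ5] = [128, 18, 34, 54]
r3 m[snow→φ1] = [8, 4, 4, 2]
r3 m[snow→φ2] = [99, 73, 68, 86]
r3 m[sun→φ1] = [1, 1, 1, 1]
r3 m[wet→φ0] = [415, 747, 546, 82]
r3 m[wet→φ1] = [75, 243, 119, 10]
r3 m[wet→φ4] = [1245, 2241, 1326, 820]
r4 m[φ0→ice] = [8883, 8925, 7978, 10710]
r4 m[φ0→wet] = [212, 674, 642, 206]
r4 m[φ1→snow] = [10640, 8858, 7501, 9497]
r4 m[φ1→sun] = [38866, 39928, 45890, 44866]
r4 m[φ1→wet] = [408, 378, 364, 378]
r4 m[φ2→snow] = [8, 4, 4, 2]
r4 m[φ3→ice] = [8, 1, 2, 3]
r4 m[φ4→wet] = [5, 9, 7, 1]
r4 m[φ5→ice] = [8, 6, 5, 8]
r4 m[ice→φ0] = [64, 6, 10, 24]
r4 m[ice→φ3] = [71064, 53550, 39890, 85680]
r4 m[ice→φ5] = [71064, 8925, 15956, 32130]
r4 m[snow→φ1] = [8, 4, 4, 2]
r4 m[snow→φ2] = [10640, 8858, 7501, 9497]
r4 m[sun→φ1] = [1, 1, 1, 1]
r4 m[wet→φ0] = [2040, 3402, 2548, 378]
r4 m[wet→φ1] = [1060, 6066, 4494, 206]
r4 m[wet→φ4] = [86496, 254772, 233688, 77868]
r5 m[φ0→ice] = [41044, 41476, 37520, 49510]
r5 m[φ0→wet] = [212, 674, 642, 206]
r5 m[φ1→snow] = [283006, 234806, 176850, 264220]
r5 m[φ1→sun] = [1006824, 1001740, 1257648, 1172900]
r5 m[φ1→wet] = [408, 378, 364, 378]
r5 m[φ2→snow] = [8, 4, 4, 2]
r5 m[φ3→ice] = [8, 1, 2, 3]
r5 m[φ4→wet] = [5, 9, 7, 1]
r5 m[φ5→ice] = [8, 6, 5, 8]
r5 m[ice→φ0] = [64, 6, 10, 24]
r5 m[ice→φ3] = [71064, 53550, 39890, 85680]
r5 m[ice→φ5] = [71064, 8925, 15956, 32130]
r5 m[snow→φ1] = [8, 4, 4, 2]
r5 m[snow→φ2] = [10640, 8858, 7501, 9497]
r5 m[sun→φ1] = [1, 1, 1, 1]
r5 m[wet→φ0] = [2040, 3402, 2548, 378]
r5 m[wet→φ1] = [1060, 6066, 4494, 206]
r5 m[wet→φ4] = [86496, 254772, 233688, 77868]
r6 m[φ0→ice] = [41044, 41476, 37520, 49510]
r6 m[φ0→wet] = [212, 674, 642, 206]
r6 m[φ1→snow] = [283006, 234806, 176850, 264220]
r6 m[φ1→sun] = [1006824, 1001740, 1257648, 1172900]
r6 m[φ1→wet] = [408, 378, 364, 378]
r6 m[φ2→snow] = [8, 4, 4, 2]
r6 m[φ3→ice] = [8, 1, 2, 3]
r6 m[φ4→wet] = [5, 9, 7, 1]
r6 m[φ5→ice] = [8, 6, 5, 8]
r6 m[ice→φ0] = [64, 6, 10, 24]
r6 m[ice→φ3] = [328352, 248856, 187600, 396080]
r6 m[ice→φ5] = [328352, 41476, 75040, 148530]
r6 m[snow→φ1] = [8, 4, 4, 2]
r6 m[snow→φ2] = [283006, 234806, 176850, 264220]
r6 m[sun→φ1] = [1, 1, 1, 1]
r6 m[wet→φ0] = [2040, 3402, 2548, 378]
r6 m[wet→φ1] = [1060, 6066, 4494, 206]
r6 m[wet→φ4] = [86496, 254772, 233688, 77868]
r7 m[φ0→ice] = [41044, 41476, 37520, 49510]
r7 m[φ0→wet] = [212, 674, 642, 206]
r7 m[φ1→snow] = [283006, 234806, 176850, 264220]
r7 m[φ1→sun] = [1006824, 1001740, 1257648, 1172900]
r7 m[φ1→wet] = [408, 378, 364, 378]
r7 m[φ2→snow] = [8, 4, 4, 2]
r7 m[φ3→ice] = [8, 1, 2, 3]
r7 m[φ4→wet] = [5, 9, 7, 1]
r7 m[φ5→ice] = [8, 6, 5, 8]
r7 m[ice→φ0] = [64, 6, 10, 24]
r7 m[ice→φ3] = [328352, 248856, 187600, 396080]
r7 m[ice→φ5] = [328352, 41476, 75040, 148530]
r7 m[snow→φ1] = [8, 4, 4, 2]
r7 m[snow→φ2] = [283006, 234806, 176850, 264220]
r7 m[sun→φ1] = [1, 1, 1, 1]
r7 m[wet→φ0] = [2040, 3402, 2548, 378]
r7 m[wet→φ1] = [1060, 6066, 4494, 206]
r7 m[wet→φ4] = [86496, 254772, 233688, 77868]
fixed point reached at round 7
b[ice] = ⊗ incoming = [2626816, 248856, 375200, 1188240]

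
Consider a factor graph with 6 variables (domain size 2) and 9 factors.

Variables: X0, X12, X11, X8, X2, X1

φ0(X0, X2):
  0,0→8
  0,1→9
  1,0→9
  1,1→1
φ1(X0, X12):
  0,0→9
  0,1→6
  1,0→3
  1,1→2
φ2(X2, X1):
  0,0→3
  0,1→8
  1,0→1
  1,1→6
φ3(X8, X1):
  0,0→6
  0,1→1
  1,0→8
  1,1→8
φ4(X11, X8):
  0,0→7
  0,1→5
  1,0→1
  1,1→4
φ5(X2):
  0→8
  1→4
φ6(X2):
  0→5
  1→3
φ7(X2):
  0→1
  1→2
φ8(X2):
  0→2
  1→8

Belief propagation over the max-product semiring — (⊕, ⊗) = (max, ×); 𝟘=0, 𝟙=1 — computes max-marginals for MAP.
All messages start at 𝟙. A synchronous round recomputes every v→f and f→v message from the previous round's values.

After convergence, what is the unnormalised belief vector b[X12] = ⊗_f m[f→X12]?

b[X12] = [3732480, 2488320]

init: all messages = 𝟙 over 2 values
r1 m[φ0→X0] = [9, 9]
r1 m[φ0→X2] = [9, 9]
r1 m[φ1→X0] = [9, 3]
r1 m[φ1→X12] = [9, 6]
r1 m[φ2→X2] = [8, 6]
r1 m[φ2→X1] = [3, 8]
r1 m[φ3→X8] = [6, 8]
r1 m[φ3→X1] = [8, 8]
r1 m[φ4→X11] = [7, 4]
r1 m[φ4→X8] = [7, 5]
r1 m[φ5→X2] = [8, 4]
r1 m[φ6→X2] = [5, 3]
r1 m[φ7→X2] = [1, 2]
r1 m[φ8→X2] = [2, 8]
r1 m[X0→φ0] = [1, 1]
r1 m[X0→φ1] = [1, 1]
r1 m[X12→φ1] = [1, 1]
r1 m[X11→φ4] = [1, 1]
r1 m[X8→φ3] = [1, 1]
r1 m[X8→φ4] = [1, 1]
r1 m[X2→φ0] = [1, 1]
r1 m[X2→φ2] = [1, 1]
r1 m[X2→φ5] = [1, 1]
r1 m[X2→φ6] = [1, 1]
r1 m[X2→φ7] = [1, 1]
r1 m[X2→φ8] = [1, 1]
r1 m[X1→φ2] = [1, 1]
r1 m[X1→φ3] = [1, 1]
r2 m[φ0→X0] = [9, 9]
r2 m[φ0→X2] = [9, 9]
r2 m[φ1→X0] = [9, 3]
r2 m[φ1→X12] = [9, 6]
r2 m[φ2→X2] = [8, 6]
r2 m[φ2→X1] = [3, 8]
r2 m[φ3→X8] = [6, 8]
r2 m[φ3→X1] = [8, 8]
r2 m[φ4→X11] = [7, 4]
r2 m[φ4→X8] = [7, 5]
r2 m[φ5→X2] = [8, 4]
r2 m[φ6→X2] = [5, 3]
r2 m[φ7→X2] = [1, 2]
r2 m[φ8→X2] = [2, 8]
r2 m[X0→φ0] = [9, 3]
r2 m[X0→φ1] = [9, 9]
r2 m[X12→φ1] = [1, 1]
r2 m[X11→φ4] = [1, 1]
r2 m[X8→φ3] = [7, 5]
r2 m[X8→φ4] = [6, 8]
r2 m[X2→φ0] = [640, 1152]
r2 m[X2→φ2] = [720, 1728]
r2 m[X2→φ5] = [720, 2592]
r2 m[X2→φ6] = [1152, 3456]
r2 m[X2→φ7] = [5760, 5184]
r2 m[X2→φ8] = [2880, 1296]
r2 m[X1→φ2] = [8, 8]
r2 m[X1→φ3] = [3, 8]
r3 m[φ0→X0] = [10368, 5760]
r3 m[φ0→X2] = [72, 81]
r3 m[φ1→X0] = [9, 3]
r3 m[φ1→X12] = [81, 54]
r3 m[φ2→X2] = [64, 48]
r3 m[φ2→X1] = [2160, 10368]
r3 m[φ3→X8] = [18, 64]
r3 m[φ3→X1] = [42, 40]
r3 m[φ4→X11] = [42, 32]
r3 m[φ4→X8] = [7, 5]
r3 m[φ5→X2] = [8, 4]
r3 m[φ6→X2] = [5, 3]
r3 m[φ7→X2] = [1, 2]
r3 m[φ8→X2] = [2, 8]
r3 m[X0→φ0] = [9, 3]
r3 m[X0→φ1] = [9, 9]
r3 m[X12→φ1] = [1, 1]
r3 m[X11→φ4] = [1, 1]
r3 m[X8→φ3] = [7, 5]
r3 m[X8→φ4] = [6, 8]
r3 m[X2→φ0] = [640, 1152]
r3 m[X2→φ2] = [720, 1728]
r3 m[X2→φ5] = [720, 2592]
r3 m[X2→φ6] = [1152, 3456]
r3 m[X2→φ7] = [5760, 5184]
r3 m[X2→φ8] = [2880, 1296]
r3 m[X1→φ2] = [8, 8]
r3 m[X1→φ3] = [3, 8]
r4 m[φ0→X0] = [10368, 5760]
r4 m[φ0→X2] = [72, 81]
r4 m[φ1→X0] = [9, 3]
r4 m[φ1→X12] = [81, 54]
r4 m[φ2→X2] = [64, 48]
r4 m[φ2→X1] = [2160, 10368]
r4 m[φ3→X8] = [18, 64]
r4 m[φ3→X1] = [42, 40]
r4 m[φ4→X11] = [42, 32]
r4 m[φ4→X8] = [7, 5]
r4 m[φ5→X2] = [8, 4]
r4 m[φ6→X2] = [5, 3]
r4 m[φ7→X2] = [1, 2]
r4 m[φ8→X2] = [2, 8]
r4 m[X0→φ0] = [9, 3]
r4 m[X0→φ1] = [10368, 5760]
r4 m[X12→φ1] = [1, 1]
r4 m[X11→φ4] = [1, 1]
r4 m[X8→φ3] = [7, 5]
r4 m[X8→φ4] = [18, 64]
r4 m[X2→φ0] = [5120, 9216]
r4 m[X2→φ2] = [5760, 15552]
r4 m[X2→φ5] = [46080, 186624]
r4 m[X2→φ6] = [73728, 248832]
r4 m[X2→φ7] = [368640, 373248]
r4 m[X2→φ8] = [184320, 93312]
r4 m[X1→φ2] = [42, 40]
r4 m[X1→φ3] = [2160, 10368]
r5 m[φ0→X0] = [82944, 46080]
r5 m[φ0→X2] = [72, 81]
r5 m[φ1→X0] = [9, 3]
r5 m[φ1→X12] = [93312, 62208]
r5 m[φ2→X2] = [320, 240]
r5 m[φ2→X1] = [17280, 93312]
r5 m[φ3→X8] = [12960, 82944]
r5 m[φ3→X1] = [42, 40]
r5 m[φ4→X11] = [320, 256]
r5 m[φ4→X8] = [7, 5]
r5 m[φ5→X2] = [8, 4]
r5 m[φ6→X2] = [5, 3]
r5 m[φ7→X2] = [1, 2]
r5 m[φ8→X2] = [2, 8]
r5 m[X0→φ0] = [9, 3]
r5 m[X0→φ1] = [10368, 5760]
r5 m[X12→φ1] = [1, 1]
r5 m[X11→φ4] = [1, 1]
r5 m[X8→φ3] = [7, 5]
r5 m[X8→φ4] = [18, 64]
r5 m[X2→φ0] = [5120, 9216]
r5 m[X2→φ2] = [5760, 15552]
r5 m[X2→φ5] = [46080, 186624]
r5 m[X2→φ6] = [73728, 248832]
r5 m[X2→φ7] = [368640, 373248]
r5 m[X2→φ8] = [184320, 93312]
r5 m[X1→φ2] = [42, 40]
r5 m[X1→φ3] = [2160, 10368]
r6 m[φ0→X0] = [82944, 46080]
r6 m[φ0→X2] = [72, 81]
r6 m[φ1→X0] = [9, 3]
r6 m[φ1→X12] = [93312, 62208]
r6 m[φ2→X2] = [320, 240]
r6 m[φ2→X1] = [17280, 93312]
r6 m[φ3→X8] = [12960, 82944]
r6 m[φ3→X1] = [42, 40]
r6 m[φ4→X11] = [320, 256]
r6 m[φ4→X8] = [7, 5]
r6 m[φ5→X2] = [8, 4]
r6 m[φ6→X2] = [5, 3]
r6 m[φ7→X2] = [1, 2]
r6 m[φ8→X2] = [2, 8]
r6 m[X0→φ0] = [9, 3]
r6 m[X0→φ1] = [82944, 46080]
r6 m[X12→φ1] = [1, 1]
r6 m[X11→φ4] = [1, 1]
r6 m[X8→φ3] = [7, 5]
r6 m[X8→φ4] = [12960, 82944]
r6 m[X2→φ0] = [25600, 46080]
r6 m[X2→φ2] = [5760, 15552]
r6 m[X2→φ5] = [230400, 933120]
r6 m[X2→φ6] = [368640, 1244160]
r6 m[X2→φ7] = [1843200, 1866240]
r6 m[X2→φ8] = [921600, 466560]
r6 m[X1→φ2] = [42, 40]
r6 m[X1→φ3] = [17280, 93312]
r7 m[φ0→X0] = [414720, 230400]
r7 m[φ0→X2] = [72, 81]
r7 m[φ1→X0] = [9, 3]
r7 m[φ1→X12] = [746496, 497664]
r7 m[φ2→X2] = [320, 240]
r7 m[φ2→X1] = [17280, 93312]
r7 m[φ3→X8] = [103680, 746496]
r7 m[φ3→X1] = [42, 40]
r7 m[φ4→X11] = [414720, 331776]
r7 m[φ4→X8] = [7, 5]
r7 m[φ5→X2] = [8, 4]
r7 m[φ6→X2] = [5, 3]
r7 m[φ7→X2] = [1, 2]
r7 m[φ8→X2] = [2, 8]
r7 m[X0→φ0] = [9, 3]
r7 m[X0→φ1] = [82944, 46080]
r7 m[X12→φ1] = [1, 1]
r7 m[X11→φ4] = [1, 1]
r7 m[X8→φ3] = [7, 5]
r7 m[X8→φ4] = [12960, 82944]
r7 m[X2→φ0] = [25600, 46080]
r7 m[X2→φ2] = [5760, 15552]
r7 m[X2→φ5] = [230400, 933120]
r7 m[X2→φ6] = [368640, 1244160]
r7 m[X2→φ7] = [1843200, 1866240]
r7 m[X2→φ8] = [921600, 466560]
r7 m[X1→φ2] = [42, 40]
r7 m[X1→φ3] = [17280, 93312]
r8 m[φ0→X0] = [414720, 230400]
r8 m[φ0→X2] = [72, 81]
r8 m[φ1→X0] = [9, 3]
r8 m[φ1→X12] = [746496, 497664]
r8 m[φ2→X2] = [320, 240]
r8 m[φ2→X1] = [17280, 93312]
r8 m[φ3→X8] = [103680, 746496]
r8 m[φ3→X1] = [42, 40]
r8 m[φ4→X11] = [414720, 331776]
r8 m[φ4→X8] = [7, 5]
r8 m[φ5→X2] = [8, 4]
r8 m[φ6→X2] = [5, 3]
r8 m[φ7→X2] = [1, 2]
r8 m[φ8→X2] = [2, 8]
r8 m[X0→φ0] = [9, 3]
r8 m[X0→φ1] = [414720, 230400]
r8 m[X12→φ1] = [1, 1]
r8 m[X11→φ4] = [1, 1]
r8 m[X8→φ3] = [7, 5]
r8 m[X8→φ4] = [103680, 746496]
r8 m[X2→φ0] = [25600, 46080]
r8 m[X2→φ2] = [5760, 15552]
r8 m[X2→φ5] = [230400, 933120]
r8 m[X2→φ6] = [368640, 1244160]
r8 m[X2→φ7] = [1843200, 1866240]
r8 m[X2→φ8] = [921600, 466560]
r8 m[X1→φ2] = [42, 40]
r8 m[X1→φ3] = [17280, 93312]
r9 m[φ0→X0] = [414720, 230400]
r9 m[φ0→X2] = [72, 81]
r9 m[φ1→X0] = [9, 3]
r9 m[φ1→X12] = [3732480, 2488320]
r9 m[φ2→X2] = [320, 240]
r9 m[φ2→X1] = [17280, 93312]
r9 m[φ3→X8] = [103680, 746496]
r9 m[φ3→X1] = [42, 40]
r9 m[φ4→X11] = [3732480, 2985984]
r9 m[φ4→X8] = [7, 5]
r9 m[φ5→X2] = [8, 4]
r9 m[φ6→X2] = [5, 3]
r9 m[φ7→X2] = [1, 2]
r9 m[φ8→X2] = [2, 8]
r9 m[X0→φ0] = [9, 3]
r9 m[X0→φ1] = [414720, 230400]
r9 m[X12→φ1] = [1, 1]
r9 m[X11→φ4] = [1, 1]
r9 m[X8→φ3] = [7, 5]
r9 m[X8→φ4] = [103680, 746496]
r9 m[X2→φ0] = [25600, 46080]
r9 m[X2→φ2] = [5760, 15552]
r9 m[X2→φ5] = [230400, 933120]
r9 m[X2→φ6] = [368640, 1244160]
r9 m[X2→φ7] = [1843200, 1866240]
r9 m[X2→φ8] = [921600, 466560]
r9 m[X1→φ2] = [42, 40]
r9 m[X1→φ3] = [17280, 93312]
r10 m[φ0→X0] = [414720, 230400]
r10 m[φ0→X2] = [72, 81]
r10 m[φ1→X0] = [9, 3]
r10 m[φ1→X12] = [3732480, 2488320]
r10 m[φ2→X2] = [320, 240]
r10 m[φ2→X1] = [17280, 93312]
r10 m[φ3→X8] = [103680, 746496]
r10 m[φ3→X1] = [42, 40]
r10 m[φ4→X11] = [3732480, 2985984]
r10 m[φ4→X8] = [7, 5]
r10 m[φ5→X2] = [8, 4]
r10 m[φ6→X2] = [5, 3]
r10 m[φ7→X2] = [1, 2]
r10 m[φ8→X2] = [2, 8]
r10 m[X0→φ0] = [9, 3]
r10 m[X0→φ1] = [414720, 230400]
r10 m[X12→φ1] = [1, 1]
r10 m[X11→φ4] = [1, 1]
r10 m[X8→φ3] = [7, 5]
r10 m[X8→φ4] = [103680, 746496]
r10 m[X2→φ0] = [25600, 46080]
r10 m[X2→φ2] = [5760, 15552]
r10 m[X2→φ5] = [230400, 933120]
r10 m[X2→φ6] = [368640, 1244160]
r10 m[X2→φ7] = [1843200, 1866240]
r10 m[X2→φ8] = [921600, 466560]
r10 m[X1→φ2] = [42, 40]
r10 m[X1→φ3] = [17280, 93312]
fixed point reached at round 10
b[X12] = ⊗ incoming = [3732480, 2488320]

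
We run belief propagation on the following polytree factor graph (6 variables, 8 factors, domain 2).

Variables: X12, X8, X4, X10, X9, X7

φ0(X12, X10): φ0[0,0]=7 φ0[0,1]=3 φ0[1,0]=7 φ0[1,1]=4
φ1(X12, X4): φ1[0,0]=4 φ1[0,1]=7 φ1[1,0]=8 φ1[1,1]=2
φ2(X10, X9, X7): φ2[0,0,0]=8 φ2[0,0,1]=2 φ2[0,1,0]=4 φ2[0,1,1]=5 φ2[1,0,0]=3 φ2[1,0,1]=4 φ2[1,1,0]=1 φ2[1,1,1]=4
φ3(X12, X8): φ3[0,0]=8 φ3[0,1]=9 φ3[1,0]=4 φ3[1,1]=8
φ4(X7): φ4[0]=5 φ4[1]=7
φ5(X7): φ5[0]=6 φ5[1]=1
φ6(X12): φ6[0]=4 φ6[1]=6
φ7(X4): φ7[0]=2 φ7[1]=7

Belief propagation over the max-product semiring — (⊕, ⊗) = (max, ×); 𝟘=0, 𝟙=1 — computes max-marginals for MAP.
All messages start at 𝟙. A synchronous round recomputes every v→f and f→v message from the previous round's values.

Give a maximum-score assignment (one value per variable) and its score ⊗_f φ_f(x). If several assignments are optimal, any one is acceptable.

assignment: (X12=0, X8=1, X4=1, X10=0, X9=0, X7=0); score = 2963520

init: all messages = 𝟙 over 2 values
r1 m[φ0→X12] = [7, 7]
r1 m[φ0→X10] = [7, 4]
r1 m[φ1→X12] = [7, 8]
r1 m[φ1→X4] = [8, 7]
r1 m[φ2→X10] = [8, 4]
r1 m[φ2→X9] = [8, 5]
r1 m[φ2→X7] = [8, 5]
r1 m[φ3→X12] = [9, 8]
r1 m[φ3→X8] = [8, 9]
r1 m[φ4→X7] = [5, 7]
r1 m[φ5→X7] = [6, 1]
r1 m[φ6→X12] = [4, 6]
r1 m[φ7→X4] = [2, 7]
r1 m[X12→φ0] = [1, 1]
r1 m[X12→φ1] = [1, 1]
r1 m[X12→φ3] = [1, 1]
r1 m[X12→φ6] = [1, 1]
r1 m[X8→φ3] = [1, 1]
r1 m[X4→φ1] = [1, 1]
r1 m[X4→φ7] = [1, 1]
r1 m[X10→φ0] = [1, 1]
r1 m[X10→φ2] = [1, 1]
r1 m[X9→φ2] = [1, 1]
r1 m[X7→φ2] = [1, 1]
r1 m[X7→φ4] = [1, 1]
r1 m[X7→φ5] = [1, 1]
r2 m[φ0→X12] = [7, 7]
r2 m[φ0→X10] = [7, 4]
r2 m[φ1→X12] = [7, 8]
r2 m[φ1→X4] = [8, 7]
r2 m[φ2→X10] = [8, 4]
r2 m[φ2→X9] = [8, 5]
r2 m[φ2→X7] = [8, 5]
r2 m[φ3→X12] = [9, 8]
r2 m[φ3→X8] = [8, 9]
r2 m[φ4→X7] = [5, 7]
r2 m[φ5→X7] = [6, 1]
r2 m[φ6→X12] = [4, 6]
r2 m[φ7→X4] = [2, 7]
r2 m[X12→φ0] = [252, 384]
r2 m[X12→φ1] = [252, 336]
r2 m[X12→φ3] = [196, 336]
r2 m[X12→φ6] = [441, 448]
r2 m[X8→φ3] = [1, 1]
r2 m[X4→φ1] = [2, 7]
r2 m[X4→φ7] = [8, 7]
r2 m[X10→φ0] = [8, 4]
r2 m[X10→φ2] = [7, 4]
r2 m[X9→φ2] = [1, 1]
r2 m[X7→φ2] = [30, 7]
r2 m[X7→φ4] = [48, 5]
r2 m[X7→φ5] = [40, 35]
r3 m[φ0→X12] = [56, 56]
r3 m[φ0→X10] = [2688, 1536]
r3 m[φ1→X12] = [49, 16]
r3 m[φ1→X4] = [2688, 1764]
r3 m[φ2→X10] = [240, 90]
r3 m[φ2→X9] = [1680, 840]
r3 m[φ2→X7] = [56, 35]
r3 m[φ3→X12] = [9, 8]
r3 m[φ3→X8] = [1568, 2688]
r3 m[φ4→X7] = [5, 7]
r3 m[φ5→X7] = [6, 1]
r3 m[φ6→X12] = [4, 6]
r3 m[φ7→X4] = [2, 7]
r3 m[X12→φ0] = [252, 384]
r3 m[X12→φ1] = [252, 336]
r3 m[X12→φ3] = [196, 336]
r3 m[X12→φ6] = [441, 448]
r3 m[X8→φ3] = [1, 1]
r3 m[X4→φ1] = [2, 7]
r3 m[X4→φ7] = [8, 7]
r3 m[X10→φ0] = [8, 4]
r3 m[X10→φ2] = [7, 4]
r3 m[X9→φ2] = [1, 1]
r3 m[X7→φ2] = [30, 7]
r3 m[X7→φ4] = [48, 5]
r3 m[X7→φ5] = [40, 35]
r4 m[φ0→X12] = [56, 56]
r4 m[φ0→X10] = [2688, 1536]
r4 m[φ1→X12] = [49, 16]
r4 m[φ1→X4] = [2688, 1764]
r4 m[φ2→X10] = [240, 90]
r4 m[φ2→X9] = [1680, 840]
r4 m[φ2→X7] = [56, 35]
r4 m[φ3→X12] = [9, 8]
r4 m[φ3→X8] = [1568, 2688]
r4 m[φ4→X7] = [5, 7]
r4 m[φ5→X7] = [6, 1]
r4 m[φ6→X12] = [4, 6]
r4 m[φ7→X4] = [2, 7]
r4 m[X12→φ0] = [1764, 768]
r4 m[X12→φ1] = [2016, 2688]
r4 m[X12→φ3] = [10976, 5376]
r4 m[X12→φ6] = [24696, 7168]
r4 m[X8→φ3] = [1, 1]
r4 m[X4→φ1] = [2, 7]
r4 m[X4→φ7] = [2688, 1764]
r4 m[X10→φ0] = [240, 90]
r4 m[X10→φ2] = [2688, 1536]
r4 m[X9→φ2] = [1, 1]
r4 m[X7→φ2] = [30, 7]
r4 m[X7→φ4] = [336, 35]
r4 m[X7→φ5] = [280, 245]
r5 m[φ0→X12] = [1680, 1680]
r5 m[φ0→X10] = [12348, 5292]
r5 m[φ1→X12] = [49, 16]
r5 m[φ1→X4] = [21504, 14112]
r5 m[φ2→X10] = [240, 90]
r5 m[φ2→X9] = [645120, 322560]
r5 m[φ2→X7] = [21504, 13440]
r5 m[φ3→X12] = [9, 8]
r5 m[φ3→X8] = [87808, 98784]
r5 m[φ4→X7] = [5, 7]
r5 m[φ5→X7] = [6, 1]
r5 m[φ6→X12] = [4, 6]
r5 m[φ7→X4] = [2, 7]
r5 m[X12→φ0] = [1764, 768]
r5 m[X12→φ1] = [2016, 2688]
r5 m[X12→φ3] = [10976, 5376]
r5 m[X12→φ6] = [24696, 7168]
r5 m[X8→φ3] = [1, 1]
r5 m[X4→φ1] = [2, 7]
r5 m[X4→φ7] = [2688, 1764]
r5 m[X10→φ0] = [240, 90]
r5 m[X10→φ2] = [2688, 1536]
r5 m[X9→φ2] = [1, 1]
r5 m[X7→φ2] = [30, 7]
r5 m[X7→φ4] = [336, 35]
r5 m[X7→φ5] = [280, 245]
r6 m[φ0→X12] = [1680, 1680]
r6 m[φ0→X10] = [12348, 5292]
r6 m[φ1→X12] = [49, 16]
r6 m[φ1→X4] = [21504, 14112]
r6 m[φ2→X10] = [240, 90]
r6 m[φ2→X9] = [645120, 322560]
r6 m[φ2→X7] = [21504, 13440]
r6 m[φ3→X12] = [9, 8]
r6 m[φ3→X8] = [87808, 98784]
r6 m[φ4→X7] = [5, 7]
r6 m[φ5→X7] = [6, 1]
r6 m[φ6→X12] = [4, 6]
r6 m[φ7→X4] = [2, 7]
r6 m[X12→φ0] = [1764, 768]
r6 m[X12→φ1] = [60480, 80640]
r6 m[X12→φ3] = [329280, 161280]
r6 m[X12→φ6] = [740880, 215040]
r6 m[X8→φ3] = [1, 1]
r6 m[X4→φ1] = [2, 7]
r6 m[X4→φ7] = [21504, 14112]
r6 m[X10→φ0] = [240, 90]
r6 m[X10→φ2] = [12348, 5292]
r6 m[X9→φ2] = [1, 1]
r6 m[X7→φ2] = [30, 7]
r6 m[X7→φ4] = [129024, 13440]
r6 m[X7→φ5] = [107520, 94080]
r7 m[φ0→X12] = [1680, 1680]
r7 m[φ0→X10] = [12348, 5292]
r7 m[φ1→X12] = [49, 16]
r7 m[φ1→X4] = [645120, 423360]
r7 m[φ2→X10] = [240, 90]
r7 m[φ2→X9] = [2963520, 1481760]
r7 m[φ2→X7] = [98784, 61740]
r7 m[φ3→X12] = [9, 8]
r7 m[φ3→X8] = [2634240, 2963520]
r7 m[φ4→X7] = [5, 7]
r7 m[φ5→X7] = [6, 1]
r7 m[φ6→X12] = [4, 6]
r7 m[φ7→X4] = [2, 7]
r7 m[X12→φ0] = [1764, 768]
r7 m[X12→φ1] = [60480, 80640]
r7 m[X12→φ3] = [329280, 161280]
r7 m[X12→φ6] = [740880, 215040]
r7 m[X8→φ3] = [1, 1]
r7 m[X4→φ1] = [2, 7]
r7 m[X4→φ7] = [21504, 14112]
r7 m[X10→φ0] = [240, 90]
r7 m[X10→φ2] = [12348, 5292]
r7 m[X9→φ2] = [1, 1]
r7 m[X7→φ2] = [30, 7]
r7 m[X7→φ4] = [129024, 13440]
r7 m[X7→φ5] = [107520, 94080]
r8 m[φ0→X12] = [1680, 1680]
r8 m[φ0→X10] = [12348, 5292]
r8 m[φ1→X12] = [49, 16]
r8 m[φ1→X4] = [645120, 423360]
r8 m[φ2→X10] = [240, 90]
r8 m[φ2→X9] = [2963520, 1481760]
r8 m[φ2→X7] = [98784, 61740]
r8 m[φ3→X12] = [9, 8]
r8 m[φ3→X8] = [2634240, 2963520]
r8 m[φ4→X7] = [5, 7]
r8 m[φ5→X7] = [6, 1]
r8 m[φ6→X12] = [4, 6]
r8 m[φ7→X4] = [2, 7]
r8 m[X12→φ0] = [1764, 768]
r8 m[X12→φ1] = [60480, 80640]
r8 m[X12→φ3] = [329280, 161280]
r8 m[X12→φ6] = [740880, 215040]
r8 m[X8→φ3] = [1, 1]
r8 m[X4→φ1] = [2, 7]
r8 m[X4→φ7] = [645120, 423360]
r8 m[X10→φ0] = [240, 90]
r8 m[X10→φ2] = [12348, 5292]
r8 m[X9→φ2] = [1, 1]
r8 m[X7→φ2] = [30, 7]
r8 m[X7→φ4] = [592704, 61740]
r8 m[X7→φ5] = [493920, 432180]
r9 m[φ0→X12] = [1680, 1680]
r9 m[φ0→X10] = [12348, 5292]
r9 m[φ1→X12] = [49, 16]
r9 m[φ1→X4] = [645120, 423360]
r9 m[φ2→X10] = [240, 90]
r9 m[φ2→X9] = [2963520, 1481760]
r9 m[φ2→X7] = [98784, 61740]
r9 m[φ3→X12] = [9, 8]
r9 m[φ3→X8] = [2634240, 2963520]
r9 m[φ4→X7] = [5, 7]
r9 m[φ5→X7] = [6, 1]
r9 m[φ6→X12] = [4, 6]
r9 m[φ7→X4] = [2, 7]
r9 m[X12→φ0] = [1764, 768]
r9 m[X12→φ1] = [60480, 80640]
r9 m[X12→φ3] = [329280, 161280]
r9 m[X12→φ6] = [740880, 215040]
r9 m[X8→φ3] = [1, 1]
r9 m[X4→φ1] = [2, 7]
r9 m[X4→φ7] = [645120, 423360]
r9 m[X10→φ0] = [240, 90]
r9 m[X10→φ2] = [12348, 5292]
r9 m[X9→φ2] = [1, 1]
r9 m[X7→φ2] = [30, 7]
r9 m[X7→φ4] = [592704, 61740]
r9 m[X7→φ5] = [493920, 432180]
fixed point reached at round 9
traceback from X12: (X12=0, X8=1, X4=1, X10=0, X9=0, X7=0), score=2963520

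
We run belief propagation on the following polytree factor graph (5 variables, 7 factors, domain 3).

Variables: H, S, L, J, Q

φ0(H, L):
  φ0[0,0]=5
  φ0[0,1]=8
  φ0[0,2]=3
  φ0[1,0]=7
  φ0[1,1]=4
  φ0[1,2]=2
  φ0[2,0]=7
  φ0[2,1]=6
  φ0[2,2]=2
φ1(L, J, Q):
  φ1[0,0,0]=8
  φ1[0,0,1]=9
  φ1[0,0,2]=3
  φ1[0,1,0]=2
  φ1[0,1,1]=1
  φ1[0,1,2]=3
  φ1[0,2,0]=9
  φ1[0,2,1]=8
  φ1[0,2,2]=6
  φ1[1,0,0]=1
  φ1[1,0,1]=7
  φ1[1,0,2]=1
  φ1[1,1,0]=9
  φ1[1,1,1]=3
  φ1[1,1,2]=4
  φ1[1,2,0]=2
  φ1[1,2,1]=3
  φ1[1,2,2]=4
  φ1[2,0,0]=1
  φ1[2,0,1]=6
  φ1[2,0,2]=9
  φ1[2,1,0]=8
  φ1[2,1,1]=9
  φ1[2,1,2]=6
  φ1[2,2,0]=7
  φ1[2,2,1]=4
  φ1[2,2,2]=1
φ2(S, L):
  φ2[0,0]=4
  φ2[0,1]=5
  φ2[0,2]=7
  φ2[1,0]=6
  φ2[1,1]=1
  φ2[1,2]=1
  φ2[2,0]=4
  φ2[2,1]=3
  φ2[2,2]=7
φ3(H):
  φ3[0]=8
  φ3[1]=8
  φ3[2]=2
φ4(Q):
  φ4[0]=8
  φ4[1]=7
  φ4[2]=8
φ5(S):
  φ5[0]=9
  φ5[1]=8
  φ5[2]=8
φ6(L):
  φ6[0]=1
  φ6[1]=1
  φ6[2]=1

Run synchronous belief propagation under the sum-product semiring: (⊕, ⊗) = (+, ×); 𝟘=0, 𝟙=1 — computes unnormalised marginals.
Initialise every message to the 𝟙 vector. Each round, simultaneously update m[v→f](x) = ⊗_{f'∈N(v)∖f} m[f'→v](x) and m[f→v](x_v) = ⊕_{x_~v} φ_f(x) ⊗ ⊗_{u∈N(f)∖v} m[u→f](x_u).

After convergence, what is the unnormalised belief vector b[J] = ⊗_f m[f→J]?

b[J] = [3149036, 2617120, 3333660]

init: all messages = 𝟙 over 3 values
r1 m[φ0→H] = [16, 13, 15]
r1 m[φ0→L] = [19, 18, 7]
r1 m[φ1→L] = [49, 34, 51]
r1 m[φ1→J] = [45, 45, 44]
r1 m[φ1→Q] = [47, 50, 37]
r1 m[φ2→S] = [16, 8, 14]
r1 m[φ2→L] = [14, 9, 15]
r1 m[φ3→H] = [8, 8, 2]
r1 m[φ4→Q] = [8, 7, 8]
r1 m[φ5→S] = [9, 8, 8]
r1 m[φ6→L] = [1, 1, 1]
r1 m[H→φ0] = [1, 1, 1]
r1 m[H→φ3] = [1, 1, 1]
r1 m[S→φ2] = [1, 1, 1]
r1 m[S→φ5] = [1, 1, 1]
r1 m[L→φ0] = [1, 1, 1]
r1 m[L→φ1] = [1, 1, 1]
r1 m[L→φ2] = [1, 1, 1]
r1 m[L→φ6] = [1, 1, 1]
r1 m[J→φ1] = [1, 1, 1]
r1 m[Q→φ1] = [1, 1, 1]
r1 m[Q→φ4] = [1, 1, 1]
r2 m[φ0→H] = [16, 13, 15]
r2 m[φ0→L] = [19, 18, 7]
r2 m[φ1→L] = [49, 34, 51]
r2 m[φ1→J] = [45, 45, 44]
r2 m[φ1→Q] = [47, 50, 37]
r2 m[φ2→S] = [16, 8, 14]
r2 m[φ2→L] = [14, 9, 15]
r2 m[φ3→H] = [8, 8, 2]
r2 m[φ4→Q] = [8, 7, 8]
r2 m[φ5→S] = [9, 8, 8]
r2 m[φ6→L] = [1, 1, 1]
r2 m[H→φ0] = [8, 8, 2]
r2 m[H→φ3] = [16, 13, 15]
r2 m[S→φ2] = [9, 8, 8]
r2 m[S→φ5] = [16, 8, 14]
r2 m[L→φ0] = [686, 306, 765]
r2 m[L→φ1] = [266, 162, 105]
r2 m[L→φ2] = [931, 612, 357]
r2 m[L→φ6] = [13034, 5508, 5355]
r2 m[J→φ1] = [1, 1, 1]
r2 m[Q→φ1] = [8, 7, 8]
r2 m[Q→φ4] = [47, 50, 37]
r3 m[φ0→H] = [8173, 7556, 8168]
r3 m[φ0→L] = [110, 108, 44]
r3 m[φ1→L] = [374, 259, 389]
r3 m[φ1→J] = [63506, 51127, 67654]
r3 m[φ1→Q] = [8678, 8889, 6330]
r3 m[φ2→S] = [9283, 6555, 8059]
r3 m[φ2→L] = [116, 77, 127]
r3 m[φ3→H] = [8, 8, 2]
r3 m[φ4→Q] = [8, 7, 8]
r3 m[φ5→S] = [9, 8, 8]
r3 m[φ6→L] = [1, 1, 1]
r3 m[H→φ0] = [8, 8, 2]
r3 m[H→φ3] = [16, 13, 15]
r3 m[S→φ2] = [9, 8, 8]
r3 m[S→φ5] = [16, 8, 14]
r3 m[L→φ0] = [686, 306, 765]
r3 m[L→φ1] = [266, 162, 105]
r3 m[L→φ2] = [931, 612, 357]
r3 m[L→φ6] = [13034, 5508, 5355]
r3 m[J→φ1] = [1, 1, 1]
r3 m[Q→φ1] = [8, 7, 8]
r3 m[Q→φ4] = [47, 50, 37]
r4 m[φ0→H] = [8173, 7556, 8168]
r4 m[φ0→L] = [110, 108, 44]
r4 m[φ1→L] = [374, 259, 389]
r4 m[φ1→J] = [63506, 51127, 67654]
r4 m[φ1→Q] = [8678, 8889, 6330]
r4 m[φ2→S] = [9283, 6555, 8059]
r4 m[φ2→L] = [116, 77, 127]
r4 m[φ3→H] = [8, 8, 2]
r4 m[φ4→Q] = [8, 7, 8]
r4 m[φ5→S] = [9, 8, 8]
r4 m[φ6→L] = [1, 1, 1]
r4 m[H→φ0] = [8, 8, 2]
r4 m[H→φ3] = [8173, 7556, 8168]
r4 m[S→φ2] = [9, 8, 8]
r4 m[S→φ5] = [9283, 6555, 8059]
r4 m[L→φ0] = [43384, 19943, 49403]
r4 m[L→φ1] = [12760, 8316, 5588]
r4 m[L→φ2] = [41140, 27972, 17116]
r4 m[L→φ6] = [4772240, 2153844, 2173732]
r4 m[J→φ1] = [1, 1, 1]
r4 m[Q→φ1] = [8, 7, 8]
r4 m[Q→φ4] = [8678, 8889, 6330]
r5 m[φ0→H] = [524673, 482266, 522152]
r5 m[φ0→L] = [110, 108, 44]
r5 m[φ1→L] = [374, 259, 389]
r5 m[φ1→J] = [3149036, 2617120, 3333660]
r5 m[φ1→Q] = [431640, 443960, 317372]
r5 m[φ2→S] = [424232, 291928, 368288]
r5 m[φ2→L] = [116, 77, 127]
r5 m[φ3→H] = [8, 8, 2]
r5 m[φ4→Q] = [8, 7, 8]
r5 m[φ5→S] = [9, 8, 8]
r5 m[φ6→L] = [1, 1, 1]
r5 m[H→φ0] = [8, 8, 2]
r5 m[H→φ3] = [8173, 7556, 8168]
r5 m[S→φ2] = [9, 8, 8]
r5 m[S→φ5] = [9283, 6555, 8059]
r5 m[L→φ0] = [43384, 19943, 49403]
r5 m[L→φ1] = [12760, 8316, 5588]
r5 m[L→φ2] = [41140, 27972, 17116]
r5 m[L→φ6] = [4772240, 2153844, 2173732]
r5 m[J→φ1] = [1, 1, 1]
r5 m[Q→φ1] = [8, 7, 8]
r5 m[Q→φ4] = [8678, 8889, 6330]
r6 m[φ0→H] = [524673, 482266, 522152]
r6 m[φ0→L] = [110, 108, 44]
r6 m[φ1→L] = [374, 259, 389]
r6 m[φ1→J] = [3149036, 2617120, 3333660]
r6 m[φ1→Q] = [431640, 443960, 317372]
r6 m[φ2→S] = [424232, 291928, 368288]
r6 m[φ2→L] = [116, 77, 127]
r6 m[φ3→H] = [8, 8, 2]
r6 m[φ4→Q] = [8, 7, 8]
r6 m[φ5→S] = [9, 8, 8]
r6 m[φ6→L] = [1, 1, 1]
r6 m[H→φ0] = [8, 8, 2]
r6 m[H→φ3] = [524673, 482266, 522152]
r6 m[S→φ2] = [9, 8, 8]
r6 m[S→φ5] = [424232, 291928, 368288]
r6 m[L→φ0] = [43384, 19943, 49403]
r6 m[L→φ1] = [12760, 8316, 5588]
r6 m[L→φ2] = [41140, 27972, 17116]
r6 m[L→φ6] = [4772240, 2153844, 2173732]
r6 m[J→φ1] = [1, 1, 1]
r6 m[Q→φ1] = [8, 7, 8]
r6 m[Q→φ4] = [431640, 443960, 317372]
r7 m[φ0→H] = [524673, 482266, 522152]
r7 m[φ0→L] = [110, 108, 44]
r7 m[φ1→L] = [374, 259, 389]
r7 m[φ1→J] = [3149036, 2617120, 3333660]
r7 m[φ1→Q] = [431640, 443960, 317372]
r7 m[φ2→S] = [424232, 291928, 368288]
r7 m[φ2→L] = [116, 77, 127]
r7 m[φ3→H] = [8, 8, 2]
r7 m[φ4→Q] = [8, 7, 8]
r7 m[φ5→S] = [9, 8, 8]
r7 m[φ6→L] = [1, 1, 1]
r7 m[H→φ0] = [8, 8, 2]
r7 m[H→φ3] = [524673, 482266, 522152]
r7 m[S→φ2] = [9, 8, 8]
r7 m[S→φ5] = [424232, 291928, 368288]
r7 m[L→φ0] = [43384, 19943, 49403]
r7 m[L→φ1] = [12760, 8316, 5588]
r7 m[L→φ2] = [41140, 27972, 17116]
r7 m[L→φ6] = [4772240, 2153844, 2173732]
r7 m[J→φ1] = [1, 1, 1]
r7 m[Q→φ1] = [8, 7, 8]
r7 m[Q→φ4] = [431640, 443960, 317372]
fixed point reached at round 7
b[J] = ⊗ incoming = [3149036, 2617120, 3333660]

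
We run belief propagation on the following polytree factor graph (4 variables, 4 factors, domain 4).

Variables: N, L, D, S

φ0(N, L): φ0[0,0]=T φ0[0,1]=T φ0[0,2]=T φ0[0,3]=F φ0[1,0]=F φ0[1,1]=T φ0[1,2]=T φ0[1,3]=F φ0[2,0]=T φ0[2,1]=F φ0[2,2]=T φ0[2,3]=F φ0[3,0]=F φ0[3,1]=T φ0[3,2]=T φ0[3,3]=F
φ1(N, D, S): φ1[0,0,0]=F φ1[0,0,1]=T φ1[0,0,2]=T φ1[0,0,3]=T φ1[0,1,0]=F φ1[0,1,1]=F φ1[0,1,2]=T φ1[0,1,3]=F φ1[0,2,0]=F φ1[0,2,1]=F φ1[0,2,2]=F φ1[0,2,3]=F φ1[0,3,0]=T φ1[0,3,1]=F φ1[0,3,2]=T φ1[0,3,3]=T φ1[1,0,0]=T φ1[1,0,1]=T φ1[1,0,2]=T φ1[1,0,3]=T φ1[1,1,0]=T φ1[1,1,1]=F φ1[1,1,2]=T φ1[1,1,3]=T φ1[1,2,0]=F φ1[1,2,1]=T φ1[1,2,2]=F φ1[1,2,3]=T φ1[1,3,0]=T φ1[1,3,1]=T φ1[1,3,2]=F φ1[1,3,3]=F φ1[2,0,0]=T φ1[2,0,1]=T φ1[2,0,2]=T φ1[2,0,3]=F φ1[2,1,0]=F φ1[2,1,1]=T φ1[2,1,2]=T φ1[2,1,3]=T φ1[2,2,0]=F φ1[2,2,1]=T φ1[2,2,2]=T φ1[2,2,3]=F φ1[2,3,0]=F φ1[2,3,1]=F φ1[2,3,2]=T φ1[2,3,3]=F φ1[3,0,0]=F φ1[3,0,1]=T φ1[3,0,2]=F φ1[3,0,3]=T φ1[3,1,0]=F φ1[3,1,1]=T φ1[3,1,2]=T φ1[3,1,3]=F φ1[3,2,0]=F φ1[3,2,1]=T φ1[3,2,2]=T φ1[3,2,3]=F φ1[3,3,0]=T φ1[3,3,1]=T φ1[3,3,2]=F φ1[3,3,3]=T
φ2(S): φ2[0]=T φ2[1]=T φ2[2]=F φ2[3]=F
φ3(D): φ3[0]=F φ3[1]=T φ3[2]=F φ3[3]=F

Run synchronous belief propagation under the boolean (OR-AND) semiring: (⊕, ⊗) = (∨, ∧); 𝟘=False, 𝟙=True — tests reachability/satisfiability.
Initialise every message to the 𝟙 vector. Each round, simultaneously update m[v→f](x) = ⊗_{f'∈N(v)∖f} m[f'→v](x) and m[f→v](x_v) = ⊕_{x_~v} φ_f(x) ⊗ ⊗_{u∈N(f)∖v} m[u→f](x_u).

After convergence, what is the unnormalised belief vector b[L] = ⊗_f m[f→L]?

b[L] = [T, T, T, F]

init: all messages = 𝟙 over 4 values
r1 m[φ0→N] = [T, T, T, T]
r1 m[φ0→L] = [T, T, T, F]
r1 m[φ1→N] = [T, T, T, T]
r1 m[φ1→D] = [T, T, T, T]
r1 m[φ1→S] = [T, T, T, T]
r1 m[φ2→S] = [T, T, F, F]
r1 m[φ3→D] = [F, T, F, F]
r1 m[N→φ0] = [T, T, T, T]
r1 m[N→φ1] = [T, T, T, T]
r1 m[L→φ0] = [T, T, T, T]
r1 m[D→φ1] = [T, T, T, T]
r1 m[D→φ3] = [T, T, T, T]
r1 m[S→φ1] = [T, T, T, T]
r1 m[S→φ2] = [T, T, T, T]
r2 m[φ0→N] = [T, T, T, T]
r2 m[φ0→L] = [T, T, T, F]
r2 m[φ1→N] = [T, T, T, T]
r2 m[φ1→D] = [T, T, T, T]
r2 m[φ1→S] = [T, T, T, T]
r2 m[φ2→S] = [T, T, F, F]
r2 m[φ3→D] = [F, T, F, F]
r2 m[N→φ0] = [T, T, T, T]
r2 m[N→φ1] = [T, T, T, T]
r2 m[L→φ0] = [T, T, T, T]
r2 m[D→φ1] = [F, T, F, F]
r2 m[D→φ3] = [T, T, T, T]
r2 m[S→φ1] = [T, T, F, F]
r2 m[S→φ2] = [T, T, T, T]
r3 m[φ0→N] = [T, T, T, T]
r3 m[φ0→L] = [T, T, T, F]
r3 m[φ1→N] = [F, T, T, T]
r3 m[φ1→D] = [T, T, T, T]
r3 m[φ1→S] = [T, T, T, T]
r3 m[φ2→S] = [T, T, F, F]
r3 m[φ3→D] = [F, T, F, F]
r3 m[N→φ0] = [T, T, T, T]
r3 m[N→φ1] = [T, T, T, T]
r3 m[L→φ0] = [T, T, T, T]
r3 m[D→φ1] = [F, T, F, F]
r3 m[D→φ3] = [T, T, T, T]
r3 m[S→φ1] = [T, T, F, F]
r3 m[S→φ2] = [T, T, T, T]
r4 m[φ0→N] = [T, T, T, T]
r4 m[φ0→L] = [T, T, T, F]
r4 m[φ1→N] = [F, T, T, T]
r4 m[φ1→D] = [T, T, T, T]
r4 m[φ1→S] = [T, T, T, T]
r4 m[φ2→S] = [T, T, F, F]
r4 m[φ3→D] = [F, T, F, F]
r4 m[N→φ0] = [F, T, T, T]
r4 m[N→φ1] = [T, T, T, T]
r4 m[L→φ0] = [T, T, T, T]
r4 m[D→φ1] = [F, T, F, F]
r4 m[D→φ3] = [T, T, T, T]
r4 m[S→φ1] = [T, T, F, F]
r4 m[S→φ2] = [T, T, T, T]
r5 m[φ0→N] = [T, T, T, T]
r5 m[φ0→L] = [T, T, T, F]
r5 m[φ1→N] = [F, T, T, T]
r5 m[φ1→D] = [T, T, T, T]
r5 m[φ1→S] = [T, T, T, T]
r5 m[φ2→S] = [T, T, F, F]
r5 m[φ3→D] = [F, T, F, F]
r5 m[N→φ0] = [F, T, T, T]
r5 m[N→φ1] = [T, T, T, T]
r5 m[L→φ0] = [T, T, T, T]
r5 m[D→φ1] = [F, T, F, F]
r5 m[D→φ3] = [T, T, T, T]
r5 m[S→φ1] = [T, T, F, F]
r5 m[S→φ2] = [T, T, T, T]
fixed point reached at round 5
b[L] = ⊗ incoming = [T, T, T, F]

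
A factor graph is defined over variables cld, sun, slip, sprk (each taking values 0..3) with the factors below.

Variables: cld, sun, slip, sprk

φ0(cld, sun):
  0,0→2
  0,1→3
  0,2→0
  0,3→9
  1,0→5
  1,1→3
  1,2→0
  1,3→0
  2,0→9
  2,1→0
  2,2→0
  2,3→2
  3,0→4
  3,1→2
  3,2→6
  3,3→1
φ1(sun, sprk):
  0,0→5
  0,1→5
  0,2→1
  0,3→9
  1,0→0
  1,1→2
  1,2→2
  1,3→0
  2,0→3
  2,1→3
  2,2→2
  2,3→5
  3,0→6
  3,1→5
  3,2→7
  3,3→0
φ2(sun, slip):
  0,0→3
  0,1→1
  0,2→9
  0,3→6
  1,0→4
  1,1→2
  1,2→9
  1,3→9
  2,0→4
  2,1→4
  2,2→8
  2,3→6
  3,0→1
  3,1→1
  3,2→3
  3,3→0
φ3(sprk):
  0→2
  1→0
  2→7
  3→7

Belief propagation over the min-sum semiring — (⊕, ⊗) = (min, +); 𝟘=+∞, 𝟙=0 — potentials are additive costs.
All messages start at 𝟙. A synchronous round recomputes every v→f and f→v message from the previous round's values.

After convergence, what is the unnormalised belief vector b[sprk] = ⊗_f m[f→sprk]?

init: all messages = 𝟙 over 4 values
r1 m[φ0→cld] = [0, 0, 0, 1]
r1 m[φ0→sun] = [2, 0, 0, 0]
r1 m[φ1→sun] = [1, 0, 2, 0]
r1 m[φ1→sprk] = [0, 2, 1, 0]
r1 m[φ2→sun] = [1, 2, 4, 0]
r1 m[φ2→slip] = [1, 1, 3, 0]
r1 m[φ3→sprk] = [2, 0, 7, 7]
r1 m[cld→φ0] = [0, 0, 0, 0]
r1 m[sun→φ0] = [0, 0, 0, 0]
r1 m[sun→φ1] = [0, 0, 0, 0]
r1 m[sun→φ2] = [0, 0, 0, 0]
r1 m[slip→φ2] = [0, 0, 0, 0]
r1 m[sprk→φ1] = [0, 0, 0, 0]
r1 m[sprk→φ3] = [0, 0, 0, 0]
r2 m[φ0→cld] = [0, 0, 0, 1]
r2 m[φ0→sun] = [2, 0, 0, 0]
r2 m[φ1→sun] = [1, 0, 2, 0]
r2 m[φ1→sprk] = [0, 2, 1, 0]
r2 m[φ2→sun] = [1, 2, 4, 0]
r2 m[φ2→slip] = [1, 1, 3, 0]
r2 m[φ3→sprk] = [2, 0, 7, 7]
r2 m[cld→φ0] = [0, 0, 0, 0]
r2 m[sun→φ0] = [2, 2, 6, 0]
r2 m[sun→φ1] = [3, 2, 4, 0]
r2 m[sun→φ2] = [3, 0, 2, 0]
r2 m[slip→φ2] = [0, 0, 0, 0]
r2 m[sprk→φ1] = [2, 0, 7, 7]
r2 m[sprk→φ3] = [0, 2, 1, 0]
r3 m[φ0→cld] = [4, 0, 2, 1]
r3 m[φ0→sun] = [2, 0, 0, 0]
r3 m[φ1→sun] = [5, 2, 3, 5]
r3 m[φ1→sprk] = [2, 4, 4, 0]
r3 m[φ2→sun] = [1, 2, 4, 0]
r3 m[φ2→slip] = [1, 1, 3, 0]
r3 m[φ3→sprk] = [2, 0, 7, 7]
r3 m[cld→φ0] = [0, 0, 0, 0]
r3 m[sun→φ0] = [2, 2, 6, 0]
r3 m[sun→φ1] = [3, 2, 4, 0]
r3 m[sun→φ2] = [3, 0, 2, 0]
r3 m[slip→φ2] = [0, 0, 0, 0]
r3 m[sprk→φ1] = [2, 0, 7, 7]
r3 m[sprk→φ3] = [0, 2, 1, 0]
r4 m[φ0→cld] = [4, 0, 2, 1]
r4 m[φ0→sun] = [2, 0, 0, 0]
r4 m[φ1→sun] = [5, 2, 3, 5]
r4 m[φ1→sprk] = [2, 4, 4, 0]
r4 m[φ2→sun] = [1, 2, 4, 0]
r4 m[φ2→slip] = [1, 1, 3, 0]
r4 m[φ3→sprk] = [2, 0, 7, 7]
r4 m[cld→φ0] = [0, 0, 0, 0]
r4 m[sun→φ0] = [6, 4, 7, 5]
r4 m[sun→φ1] = [3, 2, 4, 0]
r4 m[sun→φ2] = [7, 2, 3, 5]
r4 m[slip→φ2] = [0, 0, 0, 0]
r4 m[sprk→φ1] = [2, 0, 7, 7]
r4 m[sprk→φ3] = [2, 4, 4, 0]
r5 m[φ0→cld] = [7, 5, 4, 6]
r5 m[φ0→sun] = [2, 0, 0, 0]
r5 m[φ1→sun] = [5, 2, 3, 5]
r5 m[φ1→sprk] = [2, 4, 4, 0]
r5 m[φ2→sun] = [1, 2, 4, 0]
r5 m[φ2→slip] = [6, 4, 8, 5]
r5 m[φ3→sprk] = [2, 0, 7, 7]
r5 m[cld→φ0] = [0, 0, 0, 0]
r5 m[sun→φ0] = [6, 4, 7, 5]
r5 m[sun→φ1] = [3, 2, 4, 0]
r5 m[sun→φ2] = [7, 2, 3, 5]
r5 m[slip→φ2] = [0, 0, 0, 0]
r5 m[sprk→φ1] = [2, 0, 7, 7]
r5 m[sprk→φ3] = [2, 4, 4, 0]
r6 m[φ0→cld] = [7, 5, 4, 6]
r6 m[φ0→sun] = [2, 0, 0, 0]
r6 m[φ1→sun] = [5, 2, 3, 5]
r6 m[φ1→sprk] = [2, 4, 4, 0]
r6 m[φ2→sun] = [1, 2, 4, 0]
r6 m[φ2→slip] = [6, 4, 8, 5]
r6 m[φ3→sprk] = [2, 0, 7, 7]
r6 m[cld→φ0] = [0, 0, 0, 0]
r6 m[sun→φ0] = [6, 4, 7, 5]
r6 m[sun→φ1] = [3, 2, 4, 0]
r6 m[sun→φ2] = [7, 2, 3, 5]
r6 m[slip→φ2] = [0, 0, 0, 0]
r6 m[sprk→φ1] = [2, 0, 7, 7]
r6 m[sprk→φ3] = [2, 4, 4, 0]
fixed point reached at round 6
b[sprk] = ⊗ incoming = [4, 4, 11, 7]

b[sprk] = [4, 4, 11, 7]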